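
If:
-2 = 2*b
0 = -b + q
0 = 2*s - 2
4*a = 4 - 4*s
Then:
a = 0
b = -1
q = -1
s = 1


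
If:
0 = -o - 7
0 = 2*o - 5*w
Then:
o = -7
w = -14/5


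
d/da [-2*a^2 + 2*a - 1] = 2 - 4*a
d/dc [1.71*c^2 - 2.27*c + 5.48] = 3.42*c - 2.27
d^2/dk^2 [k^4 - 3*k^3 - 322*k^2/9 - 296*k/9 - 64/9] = 12*k^2 - 18*k - 644/9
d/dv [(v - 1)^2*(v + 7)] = (v - 1)*(3*v + 13)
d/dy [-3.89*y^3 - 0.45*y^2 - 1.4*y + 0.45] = -11.67*y^2 - 0.9*y - 1.4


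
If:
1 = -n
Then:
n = -1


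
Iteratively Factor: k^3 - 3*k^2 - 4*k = (k + 1)*(k^2 - 4*k) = (k - 4)*(k + 1)*(k)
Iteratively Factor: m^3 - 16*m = (m + 4)*(m^2 - 4*m) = m*(m + 4)*(m - 4)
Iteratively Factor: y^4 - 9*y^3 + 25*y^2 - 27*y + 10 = (y - 1)*(y^3 - 8*y^2 + 17*y - 10) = (y - 1)^2*(y^2 - 7*y + 10) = (y - 2)*(y - 1)^2*(y - 5)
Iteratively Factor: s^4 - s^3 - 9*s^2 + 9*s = (s + 3)*(s^3 - 4*s^2 + 3*s) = s*(s + 3)*(s^2 - 4*s + 3) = s*(s - 3)*(s + 3)*(s - 1)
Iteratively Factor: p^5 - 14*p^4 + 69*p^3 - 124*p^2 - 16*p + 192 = (p - 4)*(p^4 - 10*p^3 + 29*p^2 - 8*p - 48) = (p - 4)^2*(p^3 - 6*p^2 + 5*p + 12) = (p - 4)^3*(p^2 - 2*p - 3) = (p - 4)^3*(p + 1)*(p - 3)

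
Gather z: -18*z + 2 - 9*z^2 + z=-9*z^2 - 17*z + 2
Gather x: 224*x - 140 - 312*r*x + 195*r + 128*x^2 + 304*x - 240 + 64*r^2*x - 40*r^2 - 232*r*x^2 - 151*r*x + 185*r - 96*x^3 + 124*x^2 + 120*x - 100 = -40*r^2 + 380*r - 96*x^3 + x^2*(252 - 232*r) + x*(64*r^2 - 463*r + 648) - 480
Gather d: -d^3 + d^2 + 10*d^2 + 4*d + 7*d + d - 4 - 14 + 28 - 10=-d^3 + 11*d^2 + 12*d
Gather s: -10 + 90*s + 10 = 90*s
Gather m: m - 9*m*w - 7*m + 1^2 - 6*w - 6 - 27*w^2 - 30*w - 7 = m*(-9*w - 6) - 27*w^2 - 36*w - 12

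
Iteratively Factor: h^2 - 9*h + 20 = (h - 5)*(h - 4)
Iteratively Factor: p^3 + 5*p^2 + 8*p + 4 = (p + 2)*(p^2 + 3*p + 2) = (p + 2)^2*(p + 1)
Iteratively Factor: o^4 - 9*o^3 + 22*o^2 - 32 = (o - 4)*(o^3 - 5*o^2 + 2*o + 8) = (o - 4)*(o + 1)*(o^2 - 6*o + 8) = (o - 4)*(o - 2)*(o + 1)*(o - 4)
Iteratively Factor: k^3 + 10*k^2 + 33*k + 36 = (k + 4)*(k^2 + 6*k + 9) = (k + 3)*(k + 4)*(k + 3)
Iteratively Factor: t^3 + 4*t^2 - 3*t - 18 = (t - 2)*(t^2 + 6*t + 9) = (t - 2)*(t + 3)*(t + 3)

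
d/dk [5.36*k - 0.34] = 5.36000000000000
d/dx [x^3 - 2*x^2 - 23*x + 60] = 3*x^2 - 4*x - 23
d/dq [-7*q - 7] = -7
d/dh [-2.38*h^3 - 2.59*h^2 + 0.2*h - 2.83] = -7.14*h^2 - 5.18*h + 0.2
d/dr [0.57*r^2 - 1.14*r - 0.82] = 1.14*r - 1.14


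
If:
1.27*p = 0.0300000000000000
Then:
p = 0.02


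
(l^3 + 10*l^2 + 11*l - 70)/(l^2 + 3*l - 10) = l + 7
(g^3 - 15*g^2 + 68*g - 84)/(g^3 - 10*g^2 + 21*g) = (g^2 - 8*g + 12)/(g*(g - 3))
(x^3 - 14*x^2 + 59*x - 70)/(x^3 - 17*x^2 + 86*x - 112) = (x - 5)/(x - 8)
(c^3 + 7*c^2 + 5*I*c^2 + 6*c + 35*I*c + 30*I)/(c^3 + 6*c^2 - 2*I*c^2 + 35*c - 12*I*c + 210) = (c + 1)/(c - 7*I)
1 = 1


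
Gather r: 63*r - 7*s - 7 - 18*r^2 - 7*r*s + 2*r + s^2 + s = -18*r^2 + r*(65 - 7*s) + s^2 - 6*s - 7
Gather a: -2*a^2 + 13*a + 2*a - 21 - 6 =-2*a^2 + 15*a - 27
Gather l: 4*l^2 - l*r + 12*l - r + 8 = 4*l^2 + l*(12 - r) - r + 8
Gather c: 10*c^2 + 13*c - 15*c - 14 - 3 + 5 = 10*c^2 - 2*c - 12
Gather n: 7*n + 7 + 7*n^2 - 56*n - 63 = 7*n^2 - 49*n - 56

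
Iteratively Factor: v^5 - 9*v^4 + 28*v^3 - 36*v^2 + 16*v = (v)*(v^4 - 9*v^3 + 28*v^2 - 36*v + 16) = v*(v - 2)*(v^3 - 7*v^2 + 14*v - 8) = v*(v - 4)*(v - 2)*(v^2 - 3*v + 2) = v*(v - 4)*(v - 2)*(v - 1)*(v - 2)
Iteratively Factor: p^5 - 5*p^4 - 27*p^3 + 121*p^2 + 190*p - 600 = (p - 2)*(p^4 - 3*p^3 - 33*p^2 + 55*p + 300) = (p - 2)*(p + 4)*(p^3 - 7*p^2 - 5*p + 75) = (p - 5)*(p - 2)*(p + 4)*(p^2 - 2*p - 15) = (p - 5)^2*(p - 2)*(p + 4)*(p + 3)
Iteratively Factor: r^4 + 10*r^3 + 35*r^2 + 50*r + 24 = (r + 1)*(r^3 + 9*r^2 + 26*r + 24) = (r + 1)*(r + 2)*(r^2 + 7*r + 12) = (r + 1)*(r + 2)*(r + 3)*(r + 4)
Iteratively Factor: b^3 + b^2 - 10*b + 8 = (b - 1)*(b^2 + 2*b - 8) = (b - 2)*(b - 1)*(b + 4)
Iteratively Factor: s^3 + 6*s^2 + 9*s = (s + 3)*(s^2 + 3*s) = s*(s + 3)*(s + 3)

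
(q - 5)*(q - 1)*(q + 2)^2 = q^4 - 2*q^3 - 15*q^2 - 4*q + 20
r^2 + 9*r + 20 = (r + 4)*(r + 5)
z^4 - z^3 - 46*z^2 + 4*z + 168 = (z - 7)*(z - 2)*(z + 2)*(z + 6)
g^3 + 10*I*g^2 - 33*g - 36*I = (g + 3*I)^2*(g + 4*I)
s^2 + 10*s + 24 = (s + 4)*(s + 6)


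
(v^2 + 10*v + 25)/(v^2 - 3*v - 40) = (v + 5)/(v - 8)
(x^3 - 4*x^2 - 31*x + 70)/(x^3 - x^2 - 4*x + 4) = (x^2 - 2*x - 35)/(x^2 + x - 2)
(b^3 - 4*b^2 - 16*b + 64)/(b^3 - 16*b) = (b - 4)/b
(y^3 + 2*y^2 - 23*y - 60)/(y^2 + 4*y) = y - 2 - 15/y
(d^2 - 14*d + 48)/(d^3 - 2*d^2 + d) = (d^2 - 14*d + 48)/(d*(d^2 - 2*d + 1))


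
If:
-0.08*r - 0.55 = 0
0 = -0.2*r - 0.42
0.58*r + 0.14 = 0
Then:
No Solution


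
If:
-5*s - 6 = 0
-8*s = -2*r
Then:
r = -24/5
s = -6/5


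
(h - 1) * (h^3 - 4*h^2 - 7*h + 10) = h^4 - 5*h^3 - 3*h^2 + 17*h - 10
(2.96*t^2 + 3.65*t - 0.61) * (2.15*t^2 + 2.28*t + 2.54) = 6.364*t^4 + 14.5963*t^3 + 14.5289*t^2 + 7.8802*t - 1.5494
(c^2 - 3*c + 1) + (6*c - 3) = c^2 + 3*c - 2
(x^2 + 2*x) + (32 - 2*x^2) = -x^2 + 2*x + 32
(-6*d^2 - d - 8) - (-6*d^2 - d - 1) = -7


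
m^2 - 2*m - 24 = (m - 6)*(m + 4)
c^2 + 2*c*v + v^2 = (c + v)^2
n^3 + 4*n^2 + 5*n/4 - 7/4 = (n - 1/2)*(n + 1)*(n + 7/2)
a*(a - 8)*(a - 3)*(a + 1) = a^4 - 10*a^3 + 13*a^2 + 24*a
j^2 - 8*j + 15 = (j - 5)*(j - 3)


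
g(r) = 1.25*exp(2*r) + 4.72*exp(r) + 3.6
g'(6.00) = 408791.16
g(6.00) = 205351.27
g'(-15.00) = 0.00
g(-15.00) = 3.60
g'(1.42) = 62.32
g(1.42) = 44.52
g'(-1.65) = 1.00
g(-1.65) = 4.55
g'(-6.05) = 0.01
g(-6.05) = 3.61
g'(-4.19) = 0.07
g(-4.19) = 3.67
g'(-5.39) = 0.02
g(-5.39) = 3.62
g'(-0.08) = 6.49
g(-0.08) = 9.02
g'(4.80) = 37485.48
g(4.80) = 19033.11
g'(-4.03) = 0.08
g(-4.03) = 3.68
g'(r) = 2.5*exp(2*r) + 4.72*exp(r)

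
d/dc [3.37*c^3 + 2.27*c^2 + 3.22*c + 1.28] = 10.11*c^2 + 4.54*c + 3.22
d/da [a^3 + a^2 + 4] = a*(3*a + 2)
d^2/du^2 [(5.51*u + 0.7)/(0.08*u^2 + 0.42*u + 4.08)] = ((0.16*u + 0.42)*(0.32*u + 0.84)*(5.51*u + 0.7) - (2.6448*u + 4.7404)*(0.08*u^2 + 0.42*u + 4.08))/(0.08*u^2 + 0.42*u + 4.08)^3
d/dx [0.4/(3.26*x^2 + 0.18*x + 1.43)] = (-2.608*x - 0.072)/(3.26*x^2 + 0.18*x + 1.43)^2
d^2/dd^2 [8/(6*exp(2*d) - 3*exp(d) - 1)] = 24*((1 - 8*exp(d))*(-6*exp(2*d) + 3*exp(d) + 1) - 6*(4*exp(d) - 1)^2*exp(d))*exp(d)/(-6*exp(2*d) + 3*exp(d) + 1)^3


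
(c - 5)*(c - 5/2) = c^2 - 15*c/2 + 25/2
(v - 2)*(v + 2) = v^2 - 4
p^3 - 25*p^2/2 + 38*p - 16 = (p - 8)*(p - 4)*(p - 1/2)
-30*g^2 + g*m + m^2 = (-5*g + m)*(6*g + m)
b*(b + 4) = b^2 + 4*b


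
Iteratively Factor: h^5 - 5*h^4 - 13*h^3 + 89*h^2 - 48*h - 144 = (h - 4)*(h^4 - h^3 - 17*h^2 + 21*h + 36) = (h - 4)*(h + 1)*(h^3 - 2*h^2 - 15*h + 36) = (h - 4)*(h + 1)*(h + 4)*(h^2 - 6*h + 9) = (h - 4)*(h - 3)*(h + 1)*(h + 4)*(h - 3)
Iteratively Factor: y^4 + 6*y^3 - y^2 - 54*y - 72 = (y - 3)*(y^3 + 9*y^2 + 26*y + 24) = (y - 3)*(y + 3)*(y^2 + 6*y + 8) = (y - 3)*(y + 2)*(y + 3)*(y + 4)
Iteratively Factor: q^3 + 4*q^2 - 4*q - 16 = (q + 2)*(q^2 + 2*q - 8) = (q - 2)*(q + 2)*(q + 4)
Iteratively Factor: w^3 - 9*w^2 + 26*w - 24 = (w - 3)*(w^2 - 6*w + 8) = (w - 4)*(w - 3)*(w - 2)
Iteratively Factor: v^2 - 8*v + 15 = (v - 3)*(v - 5)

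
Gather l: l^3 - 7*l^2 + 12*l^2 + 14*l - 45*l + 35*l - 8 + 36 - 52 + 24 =l^3 + 5*l^2 + 4*l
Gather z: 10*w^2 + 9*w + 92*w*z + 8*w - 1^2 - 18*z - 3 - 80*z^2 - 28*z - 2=10*w^2 + 17*w - 80*z^2 + z*(92*w - 46) - 6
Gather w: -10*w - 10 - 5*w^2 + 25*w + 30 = -5*w^2 + 15*w + 20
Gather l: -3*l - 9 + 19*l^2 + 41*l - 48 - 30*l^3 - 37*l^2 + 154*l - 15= -30*l^3 - 18*l^2 + 192*l - 72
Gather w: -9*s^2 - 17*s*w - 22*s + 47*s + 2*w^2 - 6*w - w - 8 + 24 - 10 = -9*s^2 + 25*s + 2*w^2 + w*(-17*s - 7) + 6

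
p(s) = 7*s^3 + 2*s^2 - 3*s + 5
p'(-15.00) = 4662.00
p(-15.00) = -23125.00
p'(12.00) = 3069.00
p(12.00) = 12353.00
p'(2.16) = 103.62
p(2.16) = 78.40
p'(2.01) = 89.88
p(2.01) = 63.89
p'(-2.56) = 124.39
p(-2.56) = -91.65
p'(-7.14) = 1039.01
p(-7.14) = -2419.58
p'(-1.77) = 55.71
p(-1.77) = -22.24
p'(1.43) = 45.66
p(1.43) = 25.27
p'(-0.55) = 1.15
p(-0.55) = 6.09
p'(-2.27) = 96.13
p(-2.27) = -59.76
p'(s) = 21*s^2 + 4*s - 3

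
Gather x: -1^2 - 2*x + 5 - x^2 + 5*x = -x^2 + 3*x + 4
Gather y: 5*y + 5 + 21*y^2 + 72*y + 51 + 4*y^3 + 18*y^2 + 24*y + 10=4*y^3 + 39*y^2 + 101*y + 66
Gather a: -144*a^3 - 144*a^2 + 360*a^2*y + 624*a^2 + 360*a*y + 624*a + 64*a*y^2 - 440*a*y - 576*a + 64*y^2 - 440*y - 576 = -144*a^3 + a^2*(360*y + 480) + a*(64*y^2 - 80*y + 48) + 64*y^2 - 440*y - 576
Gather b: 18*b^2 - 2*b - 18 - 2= 18*b^2 - 2*b - 20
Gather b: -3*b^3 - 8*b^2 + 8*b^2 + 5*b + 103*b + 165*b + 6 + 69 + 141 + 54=-3*b^3 + 273*b + 270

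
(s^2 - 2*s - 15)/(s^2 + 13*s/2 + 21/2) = 2*(s - 5)/(2*s + 7)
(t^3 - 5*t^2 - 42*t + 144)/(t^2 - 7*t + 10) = (t^3 - 5*t^2 - 42*t + 144)/(t^2 - 7*t + 10)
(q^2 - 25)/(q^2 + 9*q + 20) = (q - 5)/(q + 4)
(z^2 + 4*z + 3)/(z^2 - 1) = (z + 3)/(z - 1)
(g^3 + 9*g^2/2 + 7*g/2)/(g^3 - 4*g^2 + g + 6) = g*(2*g + 7)/(2*(g^2 - 5*g + 6))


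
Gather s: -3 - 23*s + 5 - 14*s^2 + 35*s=-14*s^2 + 12*s + 2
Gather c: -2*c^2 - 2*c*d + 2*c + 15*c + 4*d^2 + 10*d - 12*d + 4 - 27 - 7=-2*c^2 + c*(17 - 2*d) + 4*d^2 - 2*d - 30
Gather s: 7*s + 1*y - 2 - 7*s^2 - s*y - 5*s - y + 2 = -7*s^2 + s*(2 - y)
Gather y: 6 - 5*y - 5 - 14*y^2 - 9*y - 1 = -14*y^2 - 14*y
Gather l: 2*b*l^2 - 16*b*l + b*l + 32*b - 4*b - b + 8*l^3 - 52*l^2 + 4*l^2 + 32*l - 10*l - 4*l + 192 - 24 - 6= 27*b + 8*l^3 + l^2*(2*b - 48) + l*(18 - 15*b) + 162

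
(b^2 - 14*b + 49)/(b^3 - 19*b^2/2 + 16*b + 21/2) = 2*(b - 7)/(2*b^2 - 5*b - 3)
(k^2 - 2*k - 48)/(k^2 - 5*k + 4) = (k^2 - 2*k - 48)/(k^2 - 5*k + 4)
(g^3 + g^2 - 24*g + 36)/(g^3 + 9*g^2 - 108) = (g - 2)/(g + 6)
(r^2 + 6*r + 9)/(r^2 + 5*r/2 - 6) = 2*(r^2 + 6*r + 9)/(2*r^2 + 5*r - 12)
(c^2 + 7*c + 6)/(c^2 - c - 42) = (c + 1)/(c - 7)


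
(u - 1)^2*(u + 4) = u^3 + 2*u^2 - 7*u + 4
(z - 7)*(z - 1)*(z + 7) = z^3 - z^2 - 49*z + 49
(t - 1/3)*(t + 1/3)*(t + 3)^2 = t^4 + 6*t^3 + 80*t^2/9 - 2*t/3 - 1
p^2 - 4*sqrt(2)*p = p*(p - 4*sqrt(2))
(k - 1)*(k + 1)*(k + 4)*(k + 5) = k^4 + 9*k^3 + 19*k^2 - 9*k - 20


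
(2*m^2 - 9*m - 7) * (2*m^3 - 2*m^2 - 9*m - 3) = 4*m^5 - 22*m^4 - 14*m^3 + 89*m^2 + 90*m + 21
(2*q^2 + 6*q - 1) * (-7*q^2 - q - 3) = -14*q^4 - 44*q^3 - 5*q^2 - 17*q + 3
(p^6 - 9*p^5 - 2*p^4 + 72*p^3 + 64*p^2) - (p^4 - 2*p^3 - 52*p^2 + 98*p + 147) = p^6 - 9*p^5 - 3*p^4 + 74*p^3 + 116*p^2 - 98*p - 147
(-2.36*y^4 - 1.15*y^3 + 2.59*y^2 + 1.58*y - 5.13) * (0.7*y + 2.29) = -1.652*y^5 - 6.2094*y^4 - 0.8205*y^3 + 7.0371*y^2 + 0.0272000000000006*y - 11.7477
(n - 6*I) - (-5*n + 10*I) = 6*n - 16*I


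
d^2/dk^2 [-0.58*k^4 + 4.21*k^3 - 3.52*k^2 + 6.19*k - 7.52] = -6.96*k^2 + 25.26*k - 7.04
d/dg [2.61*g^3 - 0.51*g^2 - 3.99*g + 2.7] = 7.83*g^2 - 1.02*g - 3.99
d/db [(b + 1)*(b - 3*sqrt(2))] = 2*b - 3*sqrt(2) + 1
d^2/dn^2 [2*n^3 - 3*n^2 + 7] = 12*n - 6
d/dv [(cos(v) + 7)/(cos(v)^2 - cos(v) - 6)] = (-sin(v)^2 + 14*cos(v))*sin(v)/(sin(v)^2 + cos(v) + 5)^2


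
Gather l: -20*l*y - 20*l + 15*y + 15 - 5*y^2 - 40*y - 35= l*(-20*y - 20) - 5*y^2 - 25*y - 20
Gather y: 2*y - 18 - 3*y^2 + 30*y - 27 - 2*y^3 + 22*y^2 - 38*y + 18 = -2*y^3 + 19*y^2 - 6*y - 27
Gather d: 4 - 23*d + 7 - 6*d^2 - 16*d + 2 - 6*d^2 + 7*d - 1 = -12*d^2 - 32*d + 12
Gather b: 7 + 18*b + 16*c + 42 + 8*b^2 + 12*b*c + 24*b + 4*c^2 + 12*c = 8*b^2 + b*(12*c + 42) + 4*c^2 + 28*c + 49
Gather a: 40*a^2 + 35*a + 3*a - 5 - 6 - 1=40*a^2 + 38*a - 12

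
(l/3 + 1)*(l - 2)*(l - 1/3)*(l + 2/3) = l^4/3 + 4*l^3/9 - 53*l^2/27 - 20*l/27 + 4/9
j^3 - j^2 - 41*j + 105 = (j - 5)*(j - 3)*(j + 7)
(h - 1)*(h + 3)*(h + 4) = h^3 + 6*h^2 + 5*h - 12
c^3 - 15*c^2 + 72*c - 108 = (c - 6)^2*(c - 3)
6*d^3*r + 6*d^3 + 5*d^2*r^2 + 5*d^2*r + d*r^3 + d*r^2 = (2*d + r)*(3*d + r)*(d*r + d)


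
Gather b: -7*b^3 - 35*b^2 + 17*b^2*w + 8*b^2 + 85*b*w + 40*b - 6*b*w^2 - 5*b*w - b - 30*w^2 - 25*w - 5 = -7*b^3 + b^2*(17*w - 27) + b*(-6*w^2 + 80*w + 39) - 30*w^2 - 25*w - 5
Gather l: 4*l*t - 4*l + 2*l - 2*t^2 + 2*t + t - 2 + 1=l*(4*t - 2) - 2*t^2 + 3*t - 1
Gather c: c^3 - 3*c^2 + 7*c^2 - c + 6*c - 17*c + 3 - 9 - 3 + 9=c^3 + 4*c^2 - 12*c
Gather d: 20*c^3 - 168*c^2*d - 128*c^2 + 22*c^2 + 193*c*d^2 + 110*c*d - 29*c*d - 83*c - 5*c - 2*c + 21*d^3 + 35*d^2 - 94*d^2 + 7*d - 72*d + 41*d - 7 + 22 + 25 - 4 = 20*c^3 - 106*c^2 - 90*c + 21*d^3 + d^2*(193*c - 59) + d*(-168*c^2 + 81*c - 24) + 36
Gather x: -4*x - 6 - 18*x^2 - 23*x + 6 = -18*x^2 - 27*x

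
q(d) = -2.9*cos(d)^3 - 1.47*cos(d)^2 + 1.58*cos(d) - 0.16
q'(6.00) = -2.59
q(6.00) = -2.57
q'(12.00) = -3.81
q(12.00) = -1.62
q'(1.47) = -1.19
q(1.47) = -0.02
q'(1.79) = -1.76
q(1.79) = -0.54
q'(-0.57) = -3.81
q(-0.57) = -1.60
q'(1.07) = 1.61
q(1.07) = -0.06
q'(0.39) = 3.26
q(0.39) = -2.25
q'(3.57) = -1.22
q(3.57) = -0.63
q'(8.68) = 0.65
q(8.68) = -0.96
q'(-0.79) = -3.41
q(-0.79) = -0.79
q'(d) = 8.7*sin(d)*cos(d)^2 + 2.94*sin(d)*cos(d) - 1.58*sin(d) = (8.7*cos(d)^2 + 2.94*cos(d) - 1.58)*sin(d)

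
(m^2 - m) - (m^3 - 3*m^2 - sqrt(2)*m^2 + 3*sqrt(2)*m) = -m^3 + sqrt(2)*m^2 + 4*m^2 - 3*sqrt(2)*m - m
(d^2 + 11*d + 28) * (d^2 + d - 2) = d^4 + 12*d^3 + 37*d^2 + 6*d - 56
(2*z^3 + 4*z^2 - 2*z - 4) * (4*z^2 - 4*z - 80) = 8*z^5 + 8*z^4 - 184*z^3 - 328*z^2 + 176*z + 320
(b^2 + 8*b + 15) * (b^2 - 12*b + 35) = b^4 - 4*b^3 - 46*b^2 + 100*b + 525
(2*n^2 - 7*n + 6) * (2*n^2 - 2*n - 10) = 4*n^4 - 18*n^3 + 6*n^2 + 58*n - 60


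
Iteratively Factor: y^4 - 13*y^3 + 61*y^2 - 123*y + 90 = (y - 5)*(y^3 - 8*y^2 + 21*y - 18) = (y - 5)*(y - 3)*(y^2 - 5*y + 6) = (y - 5)*(y - 3)*(y - 2)*(y - 3)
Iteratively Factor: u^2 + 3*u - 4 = (u + 4)*(u - 1)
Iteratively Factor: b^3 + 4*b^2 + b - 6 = (b - 1)*(b^2 + 5*b + 6) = (b - 1)*(b + 3)*(b + 2)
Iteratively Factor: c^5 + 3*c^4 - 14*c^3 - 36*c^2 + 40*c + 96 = (c - 3)*(c^4 + 6*c^3 + 4*c^2 - 24*c - 32) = (c - 3)*(c - 2)*(c^3 + 8*c^2 + 20*c + 16) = (c - 3)*(c - 2)*(c + 2)*(c^2 + 6*c + 8) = (c - 3)*(c - 2)*(c + 2)*(c + 4)*(c + 2)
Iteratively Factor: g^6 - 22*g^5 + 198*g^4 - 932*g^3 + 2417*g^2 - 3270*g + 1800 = (g - 5)*(g^5 - 17*g^4 + 113*g^3 - 367*g^2 + 582*g - 360) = (g - 5)*(g - 2)*(g^4 - 15*g^3 + 83*g^2 - 201*g + 180) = (g - 5)^2*(g - 2)*(g^3 - 10*g^2 + 33*g - 36) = (g - 5)^2*(g - 3)*(g - 2)*(g^2 - 7*g + 12) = (g - 5)^2*(g - 4)*(g - 3)*(g - 2)*(g - 3)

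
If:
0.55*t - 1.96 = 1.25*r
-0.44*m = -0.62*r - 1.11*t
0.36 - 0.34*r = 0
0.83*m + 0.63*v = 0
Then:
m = 16.55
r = 1.06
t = 5.97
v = -21.81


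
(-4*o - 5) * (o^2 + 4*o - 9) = -4*o^3 - 21*o^2 + 16*o + 45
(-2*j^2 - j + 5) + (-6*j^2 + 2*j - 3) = -8*j^2 + j + 2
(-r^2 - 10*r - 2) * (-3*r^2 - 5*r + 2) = 3*r^4 + 35*r^3 + 54*r^2 - 10*r - 4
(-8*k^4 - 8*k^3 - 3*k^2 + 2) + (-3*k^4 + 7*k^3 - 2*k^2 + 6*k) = -11*k^4 - k^3 - 5*k^2 + 6*k + 2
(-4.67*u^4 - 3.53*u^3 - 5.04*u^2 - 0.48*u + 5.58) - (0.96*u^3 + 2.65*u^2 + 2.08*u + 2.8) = -4.67*u^4 - 4.49*u^3 - 7.69*u^2 - 2.56*u + 2.78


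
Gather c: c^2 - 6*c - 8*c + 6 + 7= c^2 - 14*c + 13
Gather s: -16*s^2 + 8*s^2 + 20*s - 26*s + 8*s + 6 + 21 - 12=-8*s^2 + 2*s + 15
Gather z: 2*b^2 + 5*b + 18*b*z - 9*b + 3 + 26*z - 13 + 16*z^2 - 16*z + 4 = 2*b^2 - 4*b + 16*z^2 + z*(18*b + 10) - 6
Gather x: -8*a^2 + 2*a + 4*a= -8*a^2 + 6*a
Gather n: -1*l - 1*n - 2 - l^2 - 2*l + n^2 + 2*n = -l^2 - 3*l + n^2 + n - 2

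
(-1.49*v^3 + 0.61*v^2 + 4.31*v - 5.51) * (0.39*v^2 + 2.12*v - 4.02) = -0.5811*v^5 - 2.9209*v^4 + 8.9639*v^3 + 4.5361*v^2 - 29.0074*v + 22.1502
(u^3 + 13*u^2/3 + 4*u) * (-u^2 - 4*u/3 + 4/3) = -u^5 - 17*u^4/3 - 76*u^3/9 + 4*u^2/9 + 16*u/3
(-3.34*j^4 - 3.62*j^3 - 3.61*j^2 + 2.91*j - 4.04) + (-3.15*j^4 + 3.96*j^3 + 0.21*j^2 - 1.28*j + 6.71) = -6.49*j^4 + 0.34*j^3 - 3.4*j^2 + 1.63*j + 2.67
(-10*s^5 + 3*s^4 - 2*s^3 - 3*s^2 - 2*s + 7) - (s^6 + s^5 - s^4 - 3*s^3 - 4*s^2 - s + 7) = -s^6 - 11*s^5 + 4*s^4 + s^3 + s^2 - s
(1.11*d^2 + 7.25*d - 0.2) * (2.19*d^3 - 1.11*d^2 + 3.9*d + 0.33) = 2.4309*d^5 + 14.6454*d^4 - 4.1565*d^3 + 28.8633*d^2 + 1.6125*d - 0.066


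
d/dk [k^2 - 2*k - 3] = 2*k - 2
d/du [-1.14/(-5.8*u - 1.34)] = -6.612/(5.8*u + 1.34)^2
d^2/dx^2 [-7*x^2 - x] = -14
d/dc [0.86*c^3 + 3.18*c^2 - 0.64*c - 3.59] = 2.58*c^2 + 6.36*c - 0.64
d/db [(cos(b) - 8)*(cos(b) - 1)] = (9 - 2*cos(b))*sin(b)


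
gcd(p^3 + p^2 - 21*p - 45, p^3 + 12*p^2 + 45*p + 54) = p^2 + 6*p + 9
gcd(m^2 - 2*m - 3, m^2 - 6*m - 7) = m + 1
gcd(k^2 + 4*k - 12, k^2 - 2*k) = k - 2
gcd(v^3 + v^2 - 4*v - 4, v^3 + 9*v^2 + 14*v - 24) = 1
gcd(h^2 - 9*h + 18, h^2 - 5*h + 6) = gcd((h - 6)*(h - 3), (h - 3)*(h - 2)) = h - 3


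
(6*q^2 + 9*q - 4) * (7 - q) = -6*q^3 + 33*q^2 + 67*q - 28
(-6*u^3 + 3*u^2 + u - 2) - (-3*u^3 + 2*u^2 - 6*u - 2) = -3*u^3 + u^2 + 7*u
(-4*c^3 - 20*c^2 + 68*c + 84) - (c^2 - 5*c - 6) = -4*c^3 - 21*c^2 + 73*c + 90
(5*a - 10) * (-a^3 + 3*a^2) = -5*a^4 + 25*a^3 - 30*a^2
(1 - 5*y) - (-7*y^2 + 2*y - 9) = 7*y^2 - 7*y + 10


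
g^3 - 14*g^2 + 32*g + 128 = (g - 8)^2*(g + 2)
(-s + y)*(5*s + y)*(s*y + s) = -5*s^3*y - 5*s^3 + 4*s^2*y^2 + 4*s^2*y + s*y^3 + s*y^2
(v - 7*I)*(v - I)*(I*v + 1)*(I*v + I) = -v^4 - v^3 + 9*I*v^3 + 15*v^2 + 9*I*v^2 + 15*v - 7*I*v - 7*I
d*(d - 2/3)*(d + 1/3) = d^3 - d^2/3 - 2*d/9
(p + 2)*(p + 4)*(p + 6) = p^3 + 12*p^2 + 44*p + 48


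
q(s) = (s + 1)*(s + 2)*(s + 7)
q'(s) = (s + 1)*(s + 2) + (s + 1)*(s + 7) + (s + 2)*(s + 7) = 3*s^2 + 20*s + 23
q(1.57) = 78.63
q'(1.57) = 61.79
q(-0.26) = 8.68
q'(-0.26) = 18.00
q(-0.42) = 6.03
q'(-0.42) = 15.13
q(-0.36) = 6.97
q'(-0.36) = 16.19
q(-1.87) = -0.58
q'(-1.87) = -3.91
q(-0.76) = 1.86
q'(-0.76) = 9.53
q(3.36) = 242.11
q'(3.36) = 124.07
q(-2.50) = 3.38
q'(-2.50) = -8.25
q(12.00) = 3458.00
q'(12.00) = 695.00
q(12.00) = 3458.00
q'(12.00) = 695.00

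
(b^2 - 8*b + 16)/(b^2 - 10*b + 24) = (b - 4)/(b - 6)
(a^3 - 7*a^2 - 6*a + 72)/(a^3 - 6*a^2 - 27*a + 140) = (a^2 - 3*a - 18)/(a^2 - 2*a - 35)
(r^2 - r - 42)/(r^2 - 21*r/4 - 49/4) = 4*(r + 6)/(4*r + 7)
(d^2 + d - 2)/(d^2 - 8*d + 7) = (d + 2)/(d - 7)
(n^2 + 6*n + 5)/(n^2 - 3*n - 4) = (n + 5)/(n - 4)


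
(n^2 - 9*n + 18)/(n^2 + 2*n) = (n^2 - 9*n + 18)/(n*(n + 2))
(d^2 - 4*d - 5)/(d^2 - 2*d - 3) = (d - 5)/(d - 3)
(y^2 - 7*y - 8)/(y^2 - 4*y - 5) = (y - 8)/(y - 5)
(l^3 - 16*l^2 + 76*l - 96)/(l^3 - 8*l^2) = 1 - 8/l + 12/l^2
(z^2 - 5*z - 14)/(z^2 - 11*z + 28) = (z + 2)/(z - 4)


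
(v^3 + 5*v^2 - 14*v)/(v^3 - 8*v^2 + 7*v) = (v^2 + 5*v - 14)/(v^2 - 8*v + 7)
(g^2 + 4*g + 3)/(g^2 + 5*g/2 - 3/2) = 2*(g + 1)/(2*g - 1)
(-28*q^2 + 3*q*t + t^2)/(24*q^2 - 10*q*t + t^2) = (-7*q - t)/(6*q - t)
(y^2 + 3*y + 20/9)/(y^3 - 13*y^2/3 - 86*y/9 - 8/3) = (3*y + 5)/(3*y^2 - 17*y - 6)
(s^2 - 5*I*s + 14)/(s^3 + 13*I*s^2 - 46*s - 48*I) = (s - 7*I)/(s^2 + 11*I*s - 24)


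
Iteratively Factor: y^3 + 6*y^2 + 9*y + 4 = (y + 1)*(y^2 + 5*y + 4) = (y + 1)^2*(y + 4)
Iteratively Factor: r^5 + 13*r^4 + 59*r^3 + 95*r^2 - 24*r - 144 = (r + 4)*(r^4 + 9*r^3 + 23*r^2 + 3*r - 36) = (r + 4)^2*(r^3 + 5*r^2 + 3*r - 9) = (r - 1)*(r + 4)^2*(r^2 + 6*r + 9) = (r - 1)*(r + 3)*(r + 4)^2*(r + 3)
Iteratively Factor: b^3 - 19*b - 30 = (b - 5)*(b^2 + 5*b + 6) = (b - 5)*(b + 2)*(b + 3)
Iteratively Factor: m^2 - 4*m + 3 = (m - 3)*(m - 1)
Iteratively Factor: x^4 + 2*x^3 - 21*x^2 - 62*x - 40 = (x - 5)*(x^3 + 7*x^2 + 14*x + 8) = (x - 5)*(x + 4)*(x^2 + 3*x + 2) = (x - 5)*(x + 1)*(x + 4)*(x + 2)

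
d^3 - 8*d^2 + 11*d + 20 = (d - 5)*(d - 4)*(d + 1)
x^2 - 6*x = x*(x - 6)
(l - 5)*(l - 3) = l^2 - 8*l + 15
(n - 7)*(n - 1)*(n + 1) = n^3 - 7*n^2 - n + 7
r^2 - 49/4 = (r - 7/2)*(r + 7/2)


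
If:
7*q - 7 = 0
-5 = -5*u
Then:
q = 1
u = 1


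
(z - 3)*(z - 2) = z^2 - 5*z + 6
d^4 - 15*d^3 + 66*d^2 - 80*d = d*(d - 8)*(d - 5)*(d - 2)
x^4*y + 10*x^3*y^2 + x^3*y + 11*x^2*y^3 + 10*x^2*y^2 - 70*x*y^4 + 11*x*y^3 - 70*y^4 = (x - 2*y)*(x + 5*y)*(x + 7*y)*(x*y + y)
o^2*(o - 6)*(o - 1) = o^4 - 7*o^3 + 6*o^2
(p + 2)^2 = p^2 + 4*p + 4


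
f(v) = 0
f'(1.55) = 0.00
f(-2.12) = 0.00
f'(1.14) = 0.00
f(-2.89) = 0.00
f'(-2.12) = 0.00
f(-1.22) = 0.00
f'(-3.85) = 0.00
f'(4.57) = 0.00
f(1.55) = 0.00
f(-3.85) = 0.00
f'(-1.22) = 0.00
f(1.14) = 0.00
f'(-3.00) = 0.00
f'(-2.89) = 0.00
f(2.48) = 0.00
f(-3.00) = 0.00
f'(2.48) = 0.00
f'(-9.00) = 0.00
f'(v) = 0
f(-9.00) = 0.00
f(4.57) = 0.00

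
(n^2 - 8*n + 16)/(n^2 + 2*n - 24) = (n - 4)/(n + 6)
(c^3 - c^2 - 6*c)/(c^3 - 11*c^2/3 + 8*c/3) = 3*(c^2 - c - 6)/(3*c^2 - 11*c + 8)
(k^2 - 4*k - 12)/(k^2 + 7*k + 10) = (k - 6)/(k + 5)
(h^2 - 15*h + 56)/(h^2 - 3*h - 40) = (h - 7)/(h + 5)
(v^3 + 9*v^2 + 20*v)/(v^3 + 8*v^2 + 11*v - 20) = v/(v - 1)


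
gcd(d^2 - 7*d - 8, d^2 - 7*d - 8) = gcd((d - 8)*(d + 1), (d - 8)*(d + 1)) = d^2 - 7*d - 8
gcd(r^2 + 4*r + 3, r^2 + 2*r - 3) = r + 3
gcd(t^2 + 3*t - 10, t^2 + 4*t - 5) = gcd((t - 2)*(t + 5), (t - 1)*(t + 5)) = t + 5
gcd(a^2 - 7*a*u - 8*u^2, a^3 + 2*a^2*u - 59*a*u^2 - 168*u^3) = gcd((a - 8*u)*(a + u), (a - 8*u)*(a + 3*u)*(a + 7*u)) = -a + 8*u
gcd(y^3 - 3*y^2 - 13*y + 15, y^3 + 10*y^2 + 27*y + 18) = y + 3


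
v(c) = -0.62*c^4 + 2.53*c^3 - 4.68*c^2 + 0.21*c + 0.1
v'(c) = -2.48*c^3 + 7.59*c^2 - 9.36*c + 0.21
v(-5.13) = -895.10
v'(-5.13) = 582.79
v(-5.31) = -1004.68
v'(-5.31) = 635.23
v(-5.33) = -1017.44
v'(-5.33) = 641.24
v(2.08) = -8.55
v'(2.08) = -8.74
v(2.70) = -16.60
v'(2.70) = -18.54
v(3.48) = -40.15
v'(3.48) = -44.96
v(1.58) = -5.14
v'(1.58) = -5.41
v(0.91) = -2.10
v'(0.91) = -3.89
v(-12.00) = -17904.50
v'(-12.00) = 5490.93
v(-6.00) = -1519.64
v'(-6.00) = 865.29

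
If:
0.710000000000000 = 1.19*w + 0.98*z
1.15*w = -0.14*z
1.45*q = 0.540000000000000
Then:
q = 0.37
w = -0.10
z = 0.85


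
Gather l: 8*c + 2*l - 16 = 8*c + 2*l - 16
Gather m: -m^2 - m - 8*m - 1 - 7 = -m^2 - 9*m - 8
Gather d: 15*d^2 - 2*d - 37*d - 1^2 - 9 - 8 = 15*d^2 - 39*d - 18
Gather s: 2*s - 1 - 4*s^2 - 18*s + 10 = -4*s^2 - 16*s + 9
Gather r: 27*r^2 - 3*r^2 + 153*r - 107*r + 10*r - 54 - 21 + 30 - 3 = 24*r^2 + 56*r - 48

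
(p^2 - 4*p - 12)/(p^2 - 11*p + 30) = (p + 2)/(p - 5)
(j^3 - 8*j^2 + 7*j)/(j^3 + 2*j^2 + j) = (j^2 - 8*j + 7)/(j^2 + 2*j + 1)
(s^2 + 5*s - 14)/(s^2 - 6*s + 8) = (s + 7)/(s - 4)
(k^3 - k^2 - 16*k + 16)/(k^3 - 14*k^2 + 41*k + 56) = (k^3 - k^2 - 16*k + 16)/(k^3 - 14*k^2 + 41*k + 56)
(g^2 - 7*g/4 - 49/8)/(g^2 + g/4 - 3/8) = (8*g^2 - 14*g - 49)/(8*g^2 + 2*g - 3)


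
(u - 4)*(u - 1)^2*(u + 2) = u^4 - 4*u^3 - 3*u^2 + 14*u - 8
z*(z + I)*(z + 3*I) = z^3 + 4*I*z^2 - 3*z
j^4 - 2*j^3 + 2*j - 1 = (j - 1)^3*(j + 1)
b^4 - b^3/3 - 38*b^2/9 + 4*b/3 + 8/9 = (b - 2)*(b - 2/3)*(b + 1/3)*(b + 2)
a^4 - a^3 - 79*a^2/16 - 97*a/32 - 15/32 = (a - 3)*(a + 1/4)*(a + 1/2)*(a + 5/4)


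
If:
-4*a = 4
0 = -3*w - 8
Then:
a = -1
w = -8/3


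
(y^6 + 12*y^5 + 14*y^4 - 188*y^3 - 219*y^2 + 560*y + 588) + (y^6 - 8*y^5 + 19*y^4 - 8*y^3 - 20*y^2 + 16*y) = 2*y^6 + 4*y^5 + 33*y^4 - 196*y^3 - 239*y^2 + 576*y + 588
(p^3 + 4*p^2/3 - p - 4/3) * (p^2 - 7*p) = p^5 - 17*p^4/3 - 31*p^3/3 + 17*p^2/3 + 28*p/3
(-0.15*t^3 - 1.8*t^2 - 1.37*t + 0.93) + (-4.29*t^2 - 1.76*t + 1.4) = -0.15*t^3 - 6.09*t^2 - 3.13*t + 2.33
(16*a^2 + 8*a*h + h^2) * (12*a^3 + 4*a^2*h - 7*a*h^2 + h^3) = 192*a^5 + 160*a^4*h - 68*a^3*h^2 - 36*a^2*h^3 + a*h^4 + h^5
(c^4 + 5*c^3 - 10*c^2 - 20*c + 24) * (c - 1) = c^5 + 4*c^4 - 15*c^3 - 10*c^2 + 44*c - 24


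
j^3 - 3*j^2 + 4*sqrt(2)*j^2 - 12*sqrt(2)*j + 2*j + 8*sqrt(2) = (j - 2)*(j - 1)*(j + 4*sqrt(2))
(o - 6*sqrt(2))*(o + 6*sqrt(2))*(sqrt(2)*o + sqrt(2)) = sqrt(2)*o^3 + sqrt(2)*o^2 - 72*sqrt(2)*o - 72*sqrt(2)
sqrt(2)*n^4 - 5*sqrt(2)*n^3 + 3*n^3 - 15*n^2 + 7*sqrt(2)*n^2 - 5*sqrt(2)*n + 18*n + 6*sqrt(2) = (n - 3)*(n - 2)*(n + sqrt(2))*(sqrt(2)*n + 1)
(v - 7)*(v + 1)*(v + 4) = v^3 - 2*v^2 - 31*v - 28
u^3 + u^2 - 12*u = u*(u - 3)*(u + 4)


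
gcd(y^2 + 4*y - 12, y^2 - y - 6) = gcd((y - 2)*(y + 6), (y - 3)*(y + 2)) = 1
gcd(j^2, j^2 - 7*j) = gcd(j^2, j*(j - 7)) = j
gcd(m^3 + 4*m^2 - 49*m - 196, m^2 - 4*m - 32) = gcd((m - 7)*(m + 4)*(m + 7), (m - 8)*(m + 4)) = m + 4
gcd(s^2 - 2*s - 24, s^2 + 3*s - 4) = s + 4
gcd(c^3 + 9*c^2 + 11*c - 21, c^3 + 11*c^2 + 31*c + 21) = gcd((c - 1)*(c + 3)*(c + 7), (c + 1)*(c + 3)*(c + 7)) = c^2 + 10*c + 21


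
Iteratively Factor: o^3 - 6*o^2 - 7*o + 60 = (o + 3)*(o^2 - 9*o + 20) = (o - 4)*(o + 3)*(o - 5)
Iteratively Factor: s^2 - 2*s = (s)*(s - 2)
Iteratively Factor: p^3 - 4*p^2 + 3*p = (p)*(p^2 - 4*p + 3) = p*(p - 3)*(p - 1)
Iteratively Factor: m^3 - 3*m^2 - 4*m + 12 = (m - 3)*(m^2 - 4) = (m - 3)*(m + 2)*(m - 2)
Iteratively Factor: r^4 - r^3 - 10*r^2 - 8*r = (r + 1)*(r^3 - 2*r^2 - 8*r) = r*(r + 1)*(r^2 - 2*r - 8) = r*(r + 1)*(r + 2)*(r - 4)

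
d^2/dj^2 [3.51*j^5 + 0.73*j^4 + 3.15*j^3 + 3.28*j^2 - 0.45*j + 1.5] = 70.2*j^3 + 8.76*j^2 + 18.9*j + 6.56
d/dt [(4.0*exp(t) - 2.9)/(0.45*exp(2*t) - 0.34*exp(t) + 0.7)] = (-1.8*exp(2*t) + 2.61*exp(t) + 1.814)*exp(t)/(0.2025*exp(4*t) - 0.306*exp(3*t) + 0.7456*exp(2*t) - 0.476*exp(t) + 0.49)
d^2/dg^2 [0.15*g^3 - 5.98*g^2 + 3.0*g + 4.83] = 0.9*g - 11.96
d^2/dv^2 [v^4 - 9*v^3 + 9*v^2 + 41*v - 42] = 12*v^2 - 54*v + 18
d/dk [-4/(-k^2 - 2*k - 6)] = 8*(-k - 1)/(k^2 + 2*k + 6)^2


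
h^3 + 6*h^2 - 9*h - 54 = (h - 3)*(h + 3)*(h + 6)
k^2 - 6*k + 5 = (k - 5)*(k - 1)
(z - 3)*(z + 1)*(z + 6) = z^3 + 4*z^2 - 15*z - 18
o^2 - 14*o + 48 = (o - 8)*(o - 6)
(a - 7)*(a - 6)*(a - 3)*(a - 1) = a^4 - 17*a^3 + 97*a^2 - 207*a + 126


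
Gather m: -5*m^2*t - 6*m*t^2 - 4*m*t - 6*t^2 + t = -5*m^2*t + m*(-6*t^2 - 4*t) - 6*t^2 + t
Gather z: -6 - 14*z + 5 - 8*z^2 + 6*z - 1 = -8*z^2 - 8*z - 2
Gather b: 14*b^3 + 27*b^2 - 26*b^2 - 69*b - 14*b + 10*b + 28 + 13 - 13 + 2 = 14*b^3 + b^2 - 73*b + 30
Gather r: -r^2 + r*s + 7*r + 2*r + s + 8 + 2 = -r^2 + r*(s + 9) + s + 10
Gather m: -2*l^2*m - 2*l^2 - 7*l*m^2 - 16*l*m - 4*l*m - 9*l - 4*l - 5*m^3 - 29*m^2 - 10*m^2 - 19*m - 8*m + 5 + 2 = -2*l^2 - 13*l - 5*m^3 + m^2*(-7*l - 39) + m*(-2*l^2 - 20*l - 27) + 7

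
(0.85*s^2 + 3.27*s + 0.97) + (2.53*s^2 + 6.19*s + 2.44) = 3.38*s^2 + 9.46*s + 3.41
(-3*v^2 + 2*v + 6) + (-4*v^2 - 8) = -7*v^2 + 2*v - 2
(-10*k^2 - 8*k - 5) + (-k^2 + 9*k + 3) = -11*k^2 + k - 2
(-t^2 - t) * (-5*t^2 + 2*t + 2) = 5*t^4 + 3*t^3 - 4*t^2 - 2*t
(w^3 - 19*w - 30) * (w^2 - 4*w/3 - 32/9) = w^5 - 4*w^4/3 - 203*w^3/9 - 14*w^2/3 + 968*w/9 + 320/3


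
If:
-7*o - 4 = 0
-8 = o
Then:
No Solution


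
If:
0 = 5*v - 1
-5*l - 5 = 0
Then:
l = -1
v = 1/5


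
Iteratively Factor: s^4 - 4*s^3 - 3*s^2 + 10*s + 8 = (s + 1)*(s^3 - 5*s^2 + 2*s + 8) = (s + 1)^2*(s^2 - 6*s + 8) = (s - 4)*(s + 1)^2*(s - 2)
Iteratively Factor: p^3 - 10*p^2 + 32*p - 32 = (p - 2)*(p^2 - 8*p + 16) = (p - 4)*(p - 2)*(p - 4)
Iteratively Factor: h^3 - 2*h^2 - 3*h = (h)*(h^2 - 2*h - 3) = h*(h + 1)*(h - 3)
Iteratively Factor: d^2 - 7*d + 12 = (d - 3)*(d - 4)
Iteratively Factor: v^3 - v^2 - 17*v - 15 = (v + 3)*(v^2 - 4*v - 5) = (v - 5)*(v + 3)*(v + 1)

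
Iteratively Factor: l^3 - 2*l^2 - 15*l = (l - 5)*(l^2 + 3*l) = l*(l - 5)*(l + 3)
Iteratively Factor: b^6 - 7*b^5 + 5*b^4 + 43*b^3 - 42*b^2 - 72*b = (b - 4)*(b^5 - 3*b^4 - 7*b^3 + 15*b^2 + 18*b) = b*(b - 4)*(b^4 - 3*b^3 - 7*b^2 + 15*b + 18) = b*(b - 4)*(b + 1)*(b^3 - 4*b^2 - 3*b + 18) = b*(b - 4)*(b - 3)*(b + 1)*(b^2 - b - 6) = b*(b - 4)*(b - 3)*(b + 1)*(b + 2)*(b - 3)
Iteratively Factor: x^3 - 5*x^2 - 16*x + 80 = (x - 5)*(x^2 - 16) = (x - 5)*(x - 4)*(x + 4)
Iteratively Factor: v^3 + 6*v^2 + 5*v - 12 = (v + 4)*(v^2 + 2*v - 3) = (v + 3)*(v + 4)*(v - 1)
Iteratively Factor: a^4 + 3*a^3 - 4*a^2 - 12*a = (a - 2)*(a^3 + 5*a^2 + 6*a) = (a - 2)*(a + 2)*(a^2 + 3*a) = (a - 2)*(a + 2)*(a + 3)*(a)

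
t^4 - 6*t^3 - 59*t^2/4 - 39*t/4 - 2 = (t - 8)*(t + 1/2)^2*(t + 1)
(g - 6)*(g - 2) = g^2 - 8*g + 12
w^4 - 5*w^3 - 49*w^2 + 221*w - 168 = (w - 8)*(w - 3)*(w - 1)*(w + 7)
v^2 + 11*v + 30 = (v + 5)*(v + 6)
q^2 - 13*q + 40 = (q - 8)*(q - 5)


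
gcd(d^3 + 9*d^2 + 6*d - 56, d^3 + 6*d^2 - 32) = d^2 + 2*d - 8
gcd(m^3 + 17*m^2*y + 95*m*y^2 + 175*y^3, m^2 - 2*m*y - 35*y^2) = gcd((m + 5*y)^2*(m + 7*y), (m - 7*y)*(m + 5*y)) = m + 5*y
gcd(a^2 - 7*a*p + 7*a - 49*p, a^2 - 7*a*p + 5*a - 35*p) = -a + 7*p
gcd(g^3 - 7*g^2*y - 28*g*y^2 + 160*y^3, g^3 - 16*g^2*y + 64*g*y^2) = -g + 8*y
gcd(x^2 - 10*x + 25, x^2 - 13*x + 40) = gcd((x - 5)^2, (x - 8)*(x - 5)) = x - 5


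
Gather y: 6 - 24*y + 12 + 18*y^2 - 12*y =18*y^2 - 36*y + 18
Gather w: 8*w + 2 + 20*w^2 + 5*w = 20*w^2 + 13*w + 2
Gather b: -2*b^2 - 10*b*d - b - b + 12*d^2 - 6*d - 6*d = -2*b^2 + b*(-10*d - 2) + 12*d^2 - 12*d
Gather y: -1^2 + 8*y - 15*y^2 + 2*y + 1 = -15*y^2 + 10*y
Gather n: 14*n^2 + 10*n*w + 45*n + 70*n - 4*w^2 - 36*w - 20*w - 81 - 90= 14*n^2 + n*(10*w + 115) - 4*w^2 - 56*w - 171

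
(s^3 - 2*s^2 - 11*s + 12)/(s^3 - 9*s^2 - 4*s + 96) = (s - 1)/(s - 8)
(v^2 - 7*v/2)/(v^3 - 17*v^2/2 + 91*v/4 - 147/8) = 4*v/(4*v^2 - 20*v + 21)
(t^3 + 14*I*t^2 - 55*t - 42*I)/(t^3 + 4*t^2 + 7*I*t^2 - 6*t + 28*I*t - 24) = (t + 7*I)/(t + 4)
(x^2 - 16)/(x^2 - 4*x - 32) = (x - 4)/(x - 8)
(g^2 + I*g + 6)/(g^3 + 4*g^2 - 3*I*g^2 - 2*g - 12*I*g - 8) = (g + 3*I)/(g^2 + g*(4 - I) - 4*I)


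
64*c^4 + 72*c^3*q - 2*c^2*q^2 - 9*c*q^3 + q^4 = (-8*c + q)*(-4*c + q)*(c + q)*(2*c + q)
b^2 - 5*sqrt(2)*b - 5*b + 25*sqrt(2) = (b - 5)*(b - 5*sqrt(2))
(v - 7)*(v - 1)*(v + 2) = v^3 - 6*v^2 - 9*v + 14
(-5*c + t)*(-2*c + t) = 10*c^2 - 7*c*t + t^2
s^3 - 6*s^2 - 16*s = s*(s - 8)*(s + 2)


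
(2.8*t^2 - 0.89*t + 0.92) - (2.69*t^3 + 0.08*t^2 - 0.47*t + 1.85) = -2.69*t^3 + 2.72*t^2 - 0.42*t - 0.93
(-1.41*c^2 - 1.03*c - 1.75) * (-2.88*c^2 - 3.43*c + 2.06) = 4.0608*c^4 + 7.8027*c^3 + 5.6683*c^2 + 3.8807*c - 3.605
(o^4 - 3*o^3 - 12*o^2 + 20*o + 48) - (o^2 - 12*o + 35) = o^4 - 3*o^3 - 13*o^2 + 32*o + 13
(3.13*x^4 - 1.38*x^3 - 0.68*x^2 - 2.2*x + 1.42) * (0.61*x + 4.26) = 1.9093*x^5 + 12.492*x^4 - 6.2936*x^3 - 4.2388*x^2 - 8.5058*x + 6.0492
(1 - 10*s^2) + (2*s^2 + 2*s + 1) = -8*s^2 + 2*s + 2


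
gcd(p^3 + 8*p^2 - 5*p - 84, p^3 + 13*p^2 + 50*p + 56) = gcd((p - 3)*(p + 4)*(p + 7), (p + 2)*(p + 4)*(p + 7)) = p^2 + 11*p + 28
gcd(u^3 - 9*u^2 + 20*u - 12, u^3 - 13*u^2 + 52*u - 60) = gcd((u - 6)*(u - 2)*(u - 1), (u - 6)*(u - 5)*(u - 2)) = u^2 - 8*u + 12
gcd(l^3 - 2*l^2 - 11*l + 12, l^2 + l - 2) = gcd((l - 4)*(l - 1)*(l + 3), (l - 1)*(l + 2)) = l - 1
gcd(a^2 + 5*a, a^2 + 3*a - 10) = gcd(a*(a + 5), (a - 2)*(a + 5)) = a + 5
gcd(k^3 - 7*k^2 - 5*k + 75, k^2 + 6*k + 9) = k + 3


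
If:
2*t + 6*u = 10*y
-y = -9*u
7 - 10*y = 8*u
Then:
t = 3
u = 1/14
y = 9/14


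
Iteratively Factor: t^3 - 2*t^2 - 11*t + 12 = (t - 1)*(t^2 - t - 12) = (t - 1)*(t + 3)*(t - 4)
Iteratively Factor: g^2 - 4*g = (g)*(g - 4)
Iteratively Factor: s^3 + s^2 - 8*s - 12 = (s + 2)*(s^2 - s - 6) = (s - 3)*(s + 2)*(s + 2)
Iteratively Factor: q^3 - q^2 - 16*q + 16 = (q + 4)*(q^2 - 5*q + 4) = (q - 4)*(q + 4)*(q - 1)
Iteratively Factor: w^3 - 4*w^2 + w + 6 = (w - 3)*(w^2 - w - 2) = (w - 3)*(w + 1)*(w - 2)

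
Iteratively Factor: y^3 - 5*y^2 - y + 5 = (y - 1)*(y^2 - 4*y - 5) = (y - 5)*(y - 1)*(y + 1)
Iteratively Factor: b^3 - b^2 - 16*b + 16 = (b - 4)*(b^2 + 3*b - 4) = (b - 4)*(b - 1)*(b + 4)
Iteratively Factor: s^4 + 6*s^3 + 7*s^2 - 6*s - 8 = (s + 4)*(s^3 + 2*s^2 - s - 2) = (s + 2)*(s + 4)*(s^2 - 1) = (s + 1)*(s + 2)*(s + 4)*(s - 1)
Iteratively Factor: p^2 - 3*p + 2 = (p - 2)*(p - 1)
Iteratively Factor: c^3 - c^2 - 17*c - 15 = (c + 1)*(c^2 - 2*c - 15) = (c - 5)*(c + 1)*(c + 3)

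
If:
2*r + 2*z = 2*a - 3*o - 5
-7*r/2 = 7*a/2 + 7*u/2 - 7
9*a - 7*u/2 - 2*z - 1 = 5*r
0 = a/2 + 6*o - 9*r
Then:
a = 80*z/623 + 4/7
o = -758*z/1869 - 19/21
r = -164*z/623 - 4/7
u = 12*z/89 + 2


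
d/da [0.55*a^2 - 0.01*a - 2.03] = 1.1*a - 0.01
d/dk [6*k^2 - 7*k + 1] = 12*k - 7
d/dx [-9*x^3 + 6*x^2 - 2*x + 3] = -27*x^2 + 12*x - 2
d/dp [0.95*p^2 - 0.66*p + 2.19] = 1.9*p - 0.66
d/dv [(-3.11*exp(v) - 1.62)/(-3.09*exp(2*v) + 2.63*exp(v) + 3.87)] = (-(3.11*exp(v) + 1.62)*(6.18*exp(v) - 2.63) + 9.6099*exp(2*v) - 8.1793*exp(v) - 12.0357)*exp(v)/(-3.09*exp(2*v) + 2.63*exp(v) + 3.87)^2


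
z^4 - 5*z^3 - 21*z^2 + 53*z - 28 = (z - 7)*(z - 1)^2*(z + 4)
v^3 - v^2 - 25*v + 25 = (v - 5)*(v - 1)*(v + 5)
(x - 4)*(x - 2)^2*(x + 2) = x^4 - 6*x^3 + 4*x^2 + 24*x - 32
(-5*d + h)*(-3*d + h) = 15*d^2 - 8*d*h + h^2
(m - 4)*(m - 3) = m^2 - 7*m + 12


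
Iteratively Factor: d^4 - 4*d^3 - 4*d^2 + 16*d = (d - 2)*(d^3 - 2*d^2 - 8*d) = (d - 2)*(d + 2)*(d^2 - 4*d) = (d - 4)*(d - 2)*(d + 2)*(d)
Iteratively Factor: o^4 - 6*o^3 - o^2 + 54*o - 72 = (o - 4)*(o^3 - 2*o^2 - 9*o + 18) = (o - 4)*(o - 3)*(o^2 + o - 6) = (o - 4)*(o - 3)*(o - 2)*(o + 3)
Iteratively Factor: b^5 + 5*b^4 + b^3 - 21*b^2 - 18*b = (b + 3)*(b^4 + 2*b^3 - 5*b^2 - 6*b) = (b + 3)^2*(b^3 - b^2 - 2*b) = b*(b + 3)^2*(b^2 - b - 2) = b*(b - 2)*(b + 3)^2*(b + 1)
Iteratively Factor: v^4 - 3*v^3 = (v)*(v^3 - 3*v^2) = v^2*(v^2 - 3*v) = v^2*(v - 3)*(v)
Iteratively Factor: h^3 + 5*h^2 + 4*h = (h)*(h^2 + 5*h + 4) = h*(h + 4)*(h + 1)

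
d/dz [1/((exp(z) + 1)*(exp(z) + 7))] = 2*(-exp(z) - 4)*exp(z)/(exp(4*z) + 16*exp(3*z) + 78*exp(2*z) + 112*exp(z) + 49)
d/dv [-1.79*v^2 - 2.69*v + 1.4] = -3.58*v - 2.69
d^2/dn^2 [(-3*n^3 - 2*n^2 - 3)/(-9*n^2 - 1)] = 2*(-27*n^3 + 675*n^2 + 9*n - 25)/(729*n^6 + 243*n^4 + 27*n^2 + 1)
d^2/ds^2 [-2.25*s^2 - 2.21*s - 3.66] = -4.50000000000000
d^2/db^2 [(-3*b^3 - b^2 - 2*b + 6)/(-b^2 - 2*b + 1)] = 2*(15*b^3 - 33*b^2 - 21*b - 25)/(b^6 + 6*b^5 + 9*b^4 - 4*b^3 - 9*b^2 + 6*b - 1)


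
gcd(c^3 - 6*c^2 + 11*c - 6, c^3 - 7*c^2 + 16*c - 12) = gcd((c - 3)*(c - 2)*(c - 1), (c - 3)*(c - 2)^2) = c^2 - 5*c + 6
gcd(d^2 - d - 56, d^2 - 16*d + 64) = d - 8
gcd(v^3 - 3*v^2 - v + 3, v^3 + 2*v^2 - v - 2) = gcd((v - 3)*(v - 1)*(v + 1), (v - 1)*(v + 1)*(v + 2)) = v^2 - 1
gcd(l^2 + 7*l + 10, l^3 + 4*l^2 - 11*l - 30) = l^2 + 7*l + 10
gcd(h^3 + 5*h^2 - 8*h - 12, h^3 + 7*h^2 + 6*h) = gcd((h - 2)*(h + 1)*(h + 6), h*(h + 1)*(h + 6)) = h^2 + 7*h + 6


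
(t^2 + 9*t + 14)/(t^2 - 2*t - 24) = (t^2 + 9*t + 14)/(t^2 - 2*t - 24)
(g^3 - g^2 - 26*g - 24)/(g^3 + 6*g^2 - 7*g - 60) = (g^2 - 5*g - 6)/(g^2 + 2*g - 15)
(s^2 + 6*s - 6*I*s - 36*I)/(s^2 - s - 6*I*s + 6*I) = (s + 6)/(s - 1)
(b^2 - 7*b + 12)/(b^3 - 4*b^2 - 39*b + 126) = (b - 4)/(b^2 - b - 42)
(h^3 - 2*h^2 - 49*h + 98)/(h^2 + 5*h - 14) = h - 7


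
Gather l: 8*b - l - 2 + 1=8*b - l - 1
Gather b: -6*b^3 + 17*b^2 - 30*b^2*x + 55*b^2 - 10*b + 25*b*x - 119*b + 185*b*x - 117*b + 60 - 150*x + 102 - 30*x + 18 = -6*b^3 + b^2*(72 - 30*x) + b*(210*x - 246) - 180*x + 180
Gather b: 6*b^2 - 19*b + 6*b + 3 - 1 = 6*b^2 - 13*b + 2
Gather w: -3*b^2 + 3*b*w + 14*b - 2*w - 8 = -3*b^2 + 14*b + w*(3*b - 2) - 8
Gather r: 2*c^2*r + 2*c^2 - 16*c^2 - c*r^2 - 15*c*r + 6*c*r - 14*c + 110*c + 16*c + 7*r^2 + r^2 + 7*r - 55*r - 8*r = -14*c^2 + 112*c + r^2*(8 - c) + r*(2*c^2 - 9*c - 56)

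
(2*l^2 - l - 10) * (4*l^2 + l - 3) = 8*l^4 - 2*l^3 - 47*l^2 - 7*l + 30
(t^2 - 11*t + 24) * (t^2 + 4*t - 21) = t^4 - 7*t^3 - 41*t^2 + 327*t - 504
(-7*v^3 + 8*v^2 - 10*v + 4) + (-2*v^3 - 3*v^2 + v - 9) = -9*v^3 + 5*v^2 - 9*v - 5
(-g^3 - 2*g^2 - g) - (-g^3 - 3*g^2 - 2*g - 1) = g^2 + g + 1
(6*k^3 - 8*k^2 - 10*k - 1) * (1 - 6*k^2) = -36*k^5 + 48*k^4 + 66*k^3 - 2*k^2 - 10*k - 1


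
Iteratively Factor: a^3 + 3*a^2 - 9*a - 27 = (a + 3)*(a^2 - 9) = (a - 3)*(a + 3)*(a + 3)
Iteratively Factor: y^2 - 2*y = (y - 2)*(y)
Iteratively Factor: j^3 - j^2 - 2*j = (j - 2)*(j^2 + j) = j*(j - 2)*(j + 1)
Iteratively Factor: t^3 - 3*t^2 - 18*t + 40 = (t + 4)*(t^2 - 7*t + 10) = (t - 5)*(t + 4)*(t - 2)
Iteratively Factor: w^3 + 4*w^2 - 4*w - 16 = (w + 2)*(w^2 + 2*w - 8) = (w - 2)*(w + 2)*(w + 4)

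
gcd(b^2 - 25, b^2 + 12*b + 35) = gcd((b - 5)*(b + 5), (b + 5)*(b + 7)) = b + 5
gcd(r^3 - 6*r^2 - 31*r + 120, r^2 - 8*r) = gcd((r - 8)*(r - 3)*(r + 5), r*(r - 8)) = r - 8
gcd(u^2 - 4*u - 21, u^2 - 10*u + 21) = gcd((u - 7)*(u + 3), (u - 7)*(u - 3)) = u - 7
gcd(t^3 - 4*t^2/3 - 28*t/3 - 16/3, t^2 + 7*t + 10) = t + 2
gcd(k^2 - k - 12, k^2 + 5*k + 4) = 1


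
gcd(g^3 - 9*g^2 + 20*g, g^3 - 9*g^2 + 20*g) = g^3 - 9*g^2 + 20*g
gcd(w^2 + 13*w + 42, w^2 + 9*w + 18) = w + 6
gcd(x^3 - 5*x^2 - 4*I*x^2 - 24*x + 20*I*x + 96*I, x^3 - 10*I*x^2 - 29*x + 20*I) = x - 4*I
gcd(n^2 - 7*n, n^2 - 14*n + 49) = n - 7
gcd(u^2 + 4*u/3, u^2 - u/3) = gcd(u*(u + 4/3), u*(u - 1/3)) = u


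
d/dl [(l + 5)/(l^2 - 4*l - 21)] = (l^2 - 4*l - 2*(l - 2)*(l + 5) - 21)/(-l^2 + 4*l + 21)^2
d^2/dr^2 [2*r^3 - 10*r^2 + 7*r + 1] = 12*r - 20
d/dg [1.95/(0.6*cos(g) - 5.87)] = 1.17*sin(g)/(0.6*cos(g) - 5.87)^2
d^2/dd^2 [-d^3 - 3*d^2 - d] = -6*d - 6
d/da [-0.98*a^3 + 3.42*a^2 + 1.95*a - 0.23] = -2.94*a^2 + 6.84*a + 1.95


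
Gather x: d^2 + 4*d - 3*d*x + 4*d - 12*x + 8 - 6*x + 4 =d^2 + 8*d + x*(-3*d - 18) + 12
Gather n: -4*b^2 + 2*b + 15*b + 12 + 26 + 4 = -4*b^2 + 17*b + 42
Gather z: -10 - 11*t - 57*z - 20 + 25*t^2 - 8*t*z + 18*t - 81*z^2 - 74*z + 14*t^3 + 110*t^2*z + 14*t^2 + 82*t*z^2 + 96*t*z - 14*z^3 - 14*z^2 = 14*t^3 + 39*t^2 + 7*t - 14*z^3 + z^2*(82*t - 95) + z*(110*t^2 + 88*t - 131) - 30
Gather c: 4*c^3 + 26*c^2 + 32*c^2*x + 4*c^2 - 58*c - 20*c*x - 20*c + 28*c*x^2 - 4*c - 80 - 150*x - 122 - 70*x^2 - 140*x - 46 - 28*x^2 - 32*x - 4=4*c^3 + c^2*(32*x + 30) + c*(28*x^2 - 20*x - 82) - 98*x^2 - 322*x - 252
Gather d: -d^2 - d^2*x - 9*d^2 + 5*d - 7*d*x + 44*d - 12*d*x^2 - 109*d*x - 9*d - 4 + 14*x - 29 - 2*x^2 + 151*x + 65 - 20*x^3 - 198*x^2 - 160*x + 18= d^2*(-x - 10) + d*(-12*x^2 - 116*x + 40) - 20*x^3 - 200*x^2 + 5*x + 50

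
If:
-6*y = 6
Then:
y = -1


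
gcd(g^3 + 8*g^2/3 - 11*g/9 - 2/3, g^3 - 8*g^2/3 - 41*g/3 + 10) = g^2 + 7*g/3 - 2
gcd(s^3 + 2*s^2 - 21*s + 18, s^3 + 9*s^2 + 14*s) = 1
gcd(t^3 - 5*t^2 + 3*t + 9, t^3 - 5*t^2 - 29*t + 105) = t - 3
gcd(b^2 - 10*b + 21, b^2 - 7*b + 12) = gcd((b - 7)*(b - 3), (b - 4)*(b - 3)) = b - 3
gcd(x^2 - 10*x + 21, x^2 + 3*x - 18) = x - 3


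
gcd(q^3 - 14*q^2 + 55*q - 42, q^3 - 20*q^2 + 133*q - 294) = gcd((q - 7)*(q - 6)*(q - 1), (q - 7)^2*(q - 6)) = q^2 - 13*q + 42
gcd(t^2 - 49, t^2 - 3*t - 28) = t - 7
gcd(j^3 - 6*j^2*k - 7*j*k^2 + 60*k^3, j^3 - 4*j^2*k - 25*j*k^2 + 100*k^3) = j^2 - 9*j*k + 20*k^2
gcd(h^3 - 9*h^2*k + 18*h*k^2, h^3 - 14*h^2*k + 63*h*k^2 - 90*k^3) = h^2 - 9*h*k + 18*k^2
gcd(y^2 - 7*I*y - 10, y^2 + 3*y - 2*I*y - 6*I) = y - 2*I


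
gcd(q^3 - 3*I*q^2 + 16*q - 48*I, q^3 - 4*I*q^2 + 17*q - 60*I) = q^2 + I*q + 12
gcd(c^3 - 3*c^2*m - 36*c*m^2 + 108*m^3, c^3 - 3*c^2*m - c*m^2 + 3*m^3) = c - 3*m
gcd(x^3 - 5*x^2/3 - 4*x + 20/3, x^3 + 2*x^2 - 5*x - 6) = x - 2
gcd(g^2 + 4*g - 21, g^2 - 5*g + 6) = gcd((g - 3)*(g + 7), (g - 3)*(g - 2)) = g - 3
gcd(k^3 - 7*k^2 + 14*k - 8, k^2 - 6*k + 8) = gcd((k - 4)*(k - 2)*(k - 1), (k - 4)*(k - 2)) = k^2 - 6*k + 8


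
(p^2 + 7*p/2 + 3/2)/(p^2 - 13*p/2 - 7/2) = (p + 3)/(p - 7)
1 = 1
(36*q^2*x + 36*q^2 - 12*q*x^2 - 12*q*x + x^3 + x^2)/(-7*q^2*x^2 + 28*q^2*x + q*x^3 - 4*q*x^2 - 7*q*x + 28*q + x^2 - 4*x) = (-36*q^2*x - 36*q^2 + 12*q*x^2 + 12*q*x - x^3 - x^2)/(7*q^2*x^2 - 28*q^2*x - q*x^3 + 4*q*x^2 + 7*q*x - 28*q - x^2 + 4*x)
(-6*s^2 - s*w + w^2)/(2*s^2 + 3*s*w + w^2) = (-3*s + w)/(s + w)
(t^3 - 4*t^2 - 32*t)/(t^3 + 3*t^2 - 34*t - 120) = t*(t - 8)/(t^2 - t - 30)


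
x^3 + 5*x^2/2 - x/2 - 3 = (x - 1)*(x + 3/2)*(x + 2)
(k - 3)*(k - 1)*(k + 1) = k^3 - 3*k^2 - k + 3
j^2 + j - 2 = (j - 1)*(j + 2)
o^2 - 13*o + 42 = (o - 7)*(o - 6)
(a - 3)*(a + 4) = a^2 + a - 12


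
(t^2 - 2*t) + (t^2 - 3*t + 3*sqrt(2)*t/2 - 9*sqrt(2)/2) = 2*t^2 - 5*t + 3*sqrt(2)*t/2 - 9*sqrt(2)/2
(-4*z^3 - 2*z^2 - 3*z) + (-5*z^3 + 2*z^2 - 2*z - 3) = -9*z^3 - 5*z - 3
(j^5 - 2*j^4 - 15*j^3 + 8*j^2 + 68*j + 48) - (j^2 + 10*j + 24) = j^5 - 2*j^4 - 15*j^3 + 7*j^2 + 58*j + 24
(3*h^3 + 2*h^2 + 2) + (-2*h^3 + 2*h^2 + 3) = h^3 + 4*h^2 + 5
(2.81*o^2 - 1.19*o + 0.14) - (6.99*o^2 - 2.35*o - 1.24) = -4.18*o^2 + 1.16*o + 1.38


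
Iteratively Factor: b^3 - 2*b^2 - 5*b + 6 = (b - 3)*(b^2 + b - 2) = (b - 3)*(b - 1)*(b + 2)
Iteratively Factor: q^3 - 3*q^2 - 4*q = (q)*(q^2 - 3*q - 4) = q*(q + 1)*(q - 4)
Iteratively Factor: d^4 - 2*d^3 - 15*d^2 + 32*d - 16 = (d + 4)*(d^3 - 6*d^2 + 9*d - 4) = (d - 4)*(d + 4)*(d^2 - 2*d + 1) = (d - 4)*(d - 1)*(d + 4)*(d - 1)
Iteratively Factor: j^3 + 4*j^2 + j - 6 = (j + 2)*(j^2 + 2*j - 3) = (j - 1)*(j + 2)*(j + 3)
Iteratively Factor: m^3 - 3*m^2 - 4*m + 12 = (m - 3)*(m^2 - 4) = (m - 3)*(m - 2)*(m + 2)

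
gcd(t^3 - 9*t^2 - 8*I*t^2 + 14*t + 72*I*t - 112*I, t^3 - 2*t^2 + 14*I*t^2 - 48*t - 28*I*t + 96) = t - 2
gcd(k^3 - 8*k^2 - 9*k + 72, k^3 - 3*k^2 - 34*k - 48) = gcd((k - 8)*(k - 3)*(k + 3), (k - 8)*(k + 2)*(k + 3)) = k^2 - 5*k - 24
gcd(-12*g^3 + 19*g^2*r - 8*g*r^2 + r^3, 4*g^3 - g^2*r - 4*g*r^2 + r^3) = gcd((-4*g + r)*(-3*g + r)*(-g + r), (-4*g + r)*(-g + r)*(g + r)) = 4*g^2 - 5*g*r + r^2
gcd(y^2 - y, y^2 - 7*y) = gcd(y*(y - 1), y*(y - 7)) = y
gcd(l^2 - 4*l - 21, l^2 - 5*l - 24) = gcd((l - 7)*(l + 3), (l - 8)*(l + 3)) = l + 3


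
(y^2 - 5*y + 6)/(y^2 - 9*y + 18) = (y - 2)/(y - 6)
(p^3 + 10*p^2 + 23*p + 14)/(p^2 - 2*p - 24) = (p^3 + 10*p^2 + 23*p + 14)/(p^2 - 2*p - 24)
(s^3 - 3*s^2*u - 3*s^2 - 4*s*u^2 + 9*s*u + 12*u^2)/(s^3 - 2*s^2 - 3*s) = (s^2 - 3*s*u - 4*u^2)/(s*(s + 1))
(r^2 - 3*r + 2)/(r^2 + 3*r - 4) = (r - 2)/(r + 4)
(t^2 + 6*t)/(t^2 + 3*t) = (t + 6)/(t + 3)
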